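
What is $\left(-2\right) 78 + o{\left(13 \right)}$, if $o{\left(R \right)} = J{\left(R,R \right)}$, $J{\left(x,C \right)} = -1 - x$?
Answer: $-170$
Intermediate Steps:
$o{\left(R \right)} = -1 - R$
$\left(-2\right) 78 + o{\left(13 \right)} = \left(-2\right) 78 - 14 = -156 - 14 = -170$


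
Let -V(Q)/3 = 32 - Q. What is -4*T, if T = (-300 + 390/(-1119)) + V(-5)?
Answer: 613732/373 ≈ 1645.4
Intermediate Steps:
V(Q) = -96 + 3*Q (V(Q) = -3*(32 - Q) = -96 + 3*Q)
T = -153433/373 (T = (-300 + 390/(-1119)) + (-96 + 3*(-5)) = (-300 + 390*(-1/1119)) + (-96 - 15) = (-300 - 130/373) - 111 = -112030/373 - 111 = -153433/373 ≈ -411.35)
-4*T = -4*(-153433/373) = 613732/373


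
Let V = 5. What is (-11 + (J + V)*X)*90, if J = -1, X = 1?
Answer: -630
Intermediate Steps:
(-11 + (J + V)*X)*90 = (-11 + (-1 + 5)*1)*90 = (-11 + 4*1)*90 = (-11 + 4)*90 = -7*90 = -630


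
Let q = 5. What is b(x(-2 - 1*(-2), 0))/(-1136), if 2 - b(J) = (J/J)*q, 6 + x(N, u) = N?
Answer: 3/1136 ≈ 0.0026408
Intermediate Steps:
x(N, u) = -6 + N
b(J) = -3 (b(J) = 2 - J/J*5 = 2 - 5 = -3)
b(x(-2 - 1*(-2), 0))/(-1136) = -3/(-1136) = -3*(-1/1136) = 3/1136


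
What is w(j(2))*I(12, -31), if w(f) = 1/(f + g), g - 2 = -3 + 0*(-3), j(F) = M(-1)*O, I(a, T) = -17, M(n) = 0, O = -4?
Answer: 17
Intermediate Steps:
j(F) = 0 (j(F) = 0*(-4) = 0)
g = -1 (g = 2 + (-3 + 0*(-3)) = 2 + (-3 + 0) = 2 - 3 = -1)
w(f) = 1/(-1 + f) (w(f) = 1/(f - 1) = 1/(-1 + f))
w(j(2))*I(12, -31) = -17/(-1 + 0) = -17/(-1) = -1*(-17) = 17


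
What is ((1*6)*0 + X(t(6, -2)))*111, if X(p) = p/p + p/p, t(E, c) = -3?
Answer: 222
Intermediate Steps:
X(p) = 2 (X(p) = 1 + 1 = 2)
((1*6)*0 + X(t(6, -2)))*111 = ((1*6)*0 + 2)*111 = (6*0 + 2)*111 = (0 + 2)*111 = 2*111 = 222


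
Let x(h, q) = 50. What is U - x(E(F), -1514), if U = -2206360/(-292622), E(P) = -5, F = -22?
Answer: -6212370/146311 ≈ -42.460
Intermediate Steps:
U = 1103180/146311 (U = -2206360*(-1/292622) = 1103180/146311 ≈ 7.5400)
U - x(E(F), -1514) = 1103180/146311 - 1*50 = 1103180/146311 - 50 = -6212370/146311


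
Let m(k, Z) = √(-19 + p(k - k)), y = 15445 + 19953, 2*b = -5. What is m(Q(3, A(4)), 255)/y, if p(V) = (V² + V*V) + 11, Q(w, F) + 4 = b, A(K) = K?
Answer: I*√2/17699 ≈ 7.9904e-5*I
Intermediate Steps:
b = -5/2 (b = (½)*(-5) = -5/2 ≈ -2.5000)
Q(w, F) = -13/2 (Q(w, F) = -4 - 5/2 = -13/2)
y = 35398
p(V) = 11 + 2*V² (p(V) = (V² + V²) + 11 = 2*V² + 11 = 11 + 2*V²)
m(k, Z) = 2*I*√2 (m(k, Z) = √(-19 + (11 + 2*(k - k)²)) = √(-19 + (11 + 2*0²)) = √(-19 + (11 + 2*0)) = √(-19 + (11 + 0)) = √(-19 + 11) = √(-8) = 2*I*√2)
m(Q(3, A(4)), 255)/y = (2*I*√2)/35398 = (2*I*√2)*(1/35398) = I*√2/17699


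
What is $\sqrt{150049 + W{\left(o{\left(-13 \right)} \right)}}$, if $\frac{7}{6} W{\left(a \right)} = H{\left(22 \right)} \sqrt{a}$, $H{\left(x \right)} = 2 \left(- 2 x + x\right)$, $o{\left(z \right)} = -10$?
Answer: $\frac{\sqrt{7352401 - 1848 i \sqrt{10}}}{7} \approx 387.36 - 0.15394 i$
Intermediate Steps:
$H{\left(x \right)} = - 2 x$ ($H{\left(x \right)} = 2 \left(- x\right) = - 2 x$)
$W{\left(a \right)} = - \frac{264 \sqrt{a}}{7}$ ($W{\left(a \right)} = \frac{6 \left(-2\right) 22 \sqrt{a}}{7} = \frac{6 \left(- 44 \sqrt{a}\right)}{7} = - \frac{264 \sqrt{a}}{7}$)
$\sqrt{150049 + W{\left(o{\left(-13 \right)} \right)}} = \sqrt{150049 - \frac{264 \sqrt{-10}}{7}} = \sqrt{150049 - \frac{264 i \sqrt{10}}{7}}$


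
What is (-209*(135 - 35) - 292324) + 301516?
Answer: -11708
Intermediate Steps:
(-209*(135 - 35) - 292324) + 301516 = (-209*100 - 292324) + 301516 = (-20900 - 292324) + 301516 = -313224 + 301516 = -11708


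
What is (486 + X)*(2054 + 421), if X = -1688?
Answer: -2974950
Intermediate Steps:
(486 + X)*(2054 + 421) = (486 - 1688)*(2054 + 421) = -1202*2475 = -2974950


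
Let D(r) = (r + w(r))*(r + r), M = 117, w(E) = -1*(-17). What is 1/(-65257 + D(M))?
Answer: -1/33901 ≈ -2.9498e-5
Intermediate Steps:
w(E) = 17
D(r) = 2*r*(17 + r) (D(r) = (r + 17)*(r + r) = (17 + r)*(2*r) = 2*r*(17 + r))
1/(-65257 + D(M)) = 1/(-65257 + 2*117*(17 + 117)) = 1/(-65257 + 2*117*134) = 1/(-65257 + 31356) = 1/(-33901) = -1/33901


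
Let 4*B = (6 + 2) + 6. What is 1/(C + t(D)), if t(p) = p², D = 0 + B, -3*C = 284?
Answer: -12/989 ≈ -0.012133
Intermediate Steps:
C = -284/3 (C = -⅓*284 = -284/3 ≈ -94.667)
B = 7/2 (B = ((6 + 2) + 6)/4 = (8 + 6)/4 = (¼)*14 = 7/2 ≈ 3.5000)
D = 7/2 (D = 0 + 7/2 = 7/2 ≈ 3.5000)
1/(C + t(D)) = 1/(-284/3 + (7/2)²) = 1/(-284/3 + 49/4) = 1/(-989/12) = -12/989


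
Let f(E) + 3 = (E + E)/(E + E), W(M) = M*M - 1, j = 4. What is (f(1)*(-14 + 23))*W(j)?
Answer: -270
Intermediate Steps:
W(M) = -1 + M² (W(M) = M² - 1 = -1 + M²)
f(E) = -2 (f(E) = -3 + (E + E)/(E + E) = -3 + (2*E)/((2*E)) = -3 + (2*E)*(1/(2*E)) = -3 + 1 = -2)
(f(1)*(-14 + 23))*W(j) = (-2*(-14 + 23))*(-1 + 4²) = (-2*9)*(-1 + 16) = -18*15 = -270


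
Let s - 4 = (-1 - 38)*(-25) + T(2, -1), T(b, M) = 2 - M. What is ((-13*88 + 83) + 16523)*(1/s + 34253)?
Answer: 260043371757/491 ≈ 5.2962e+8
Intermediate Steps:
s = 982 (s = 4 + ((-1 - 38)*(-25) + (2 - 1*(-1))) = 4 + (-39*(-25) + (2 + 1)) = 4 + (975 + 3) = 4 + 978 = 982)
((-13*88 + 83) + 16523)*(1/s + 34253) = ((-13*88 + 83) + 16523)*(1/982 + 34253) = ((-1144 + 83) + 16523)*(1/982 + 34253) = (-1061 + 16523)*(33636447/982) = 15462*(33636447/982) = 260043371757/491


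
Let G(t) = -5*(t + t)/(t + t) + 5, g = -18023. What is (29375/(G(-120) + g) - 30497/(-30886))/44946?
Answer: -357628819/25019567457588 ≈ -1.4294e-5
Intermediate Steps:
G(t) = 0 (G(t) = -5*2*t/(2*t) + 5 = -5*2*t*1/(2*t) + 5 = -5*1 + 5 = -5 + 5 = 0)
(29375/(G(-120) + g) - 30497/(-30886))/44946 = (29375/(0 - 18023) - 30497/(-30886))/44946 = (29375/(-18023) - 30497*(-1/30886))*(1/44946) = (29375*(-1/18023) + 30497/30886)*(1/44946) = (-29375/18023 + 30497/30886)*(1/44946) = -357628819/556658378*1/44946 = -357628819/25019567457588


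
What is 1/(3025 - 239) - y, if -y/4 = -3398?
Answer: -37867311/2786 ≈ -13592.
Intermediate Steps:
y = 13592 (y = -4*(-3398) = 13592)
1/(3025 - 239) - y = 1/(3025 - 239) - 1*13592 = 1/2786 - 13592 = -37867311/2786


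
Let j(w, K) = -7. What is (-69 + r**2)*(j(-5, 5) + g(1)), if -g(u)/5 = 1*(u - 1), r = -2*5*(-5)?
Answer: -17017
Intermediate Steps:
r = 50 (r = -10*(-5) = 50)
g(u) = 5 - 5*u (g(u) = -5*(u - 1) = -5*(-1 + u) = 5 - 5*u)
(-69 + r**2)*(j(-5, 5) + g(1)) = (-69 + 50**2)*(-7 + (5 - 5*1)) = (-69 + 2500)*(-7 + (5 - 5)) = 2431*(-7 + 0) = 2431*(-7) = -17017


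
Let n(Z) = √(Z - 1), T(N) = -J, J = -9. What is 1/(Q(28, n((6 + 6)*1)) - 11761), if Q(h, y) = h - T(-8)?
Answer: -1/11742 ≈ -8.5164e-5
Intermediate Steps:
T(N) = 9 (T(N) = -1*(-9) = 9)
n(Z) = √(-1 + Z)
Q(h, y) = -9 + h (Q(h, y) = h - 1*9 = h - 9 = -9 + h)
1/(Q(28, n((6 + 6)*1)) - 11761) = 1/((-9 + 28) - 11761) = 1/(19 - 11761) = 1/(-11742) = -1/11742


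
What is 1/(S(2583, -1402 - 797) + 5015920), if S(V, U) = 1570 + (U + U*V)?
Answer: -1/664726 ≈ -1.5044e-6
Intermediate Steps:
S(V, U) = 1570 + U + U*V
1/(S(2583, -1402 - 797) + 5015920) = 1/((1570 + (-1402 - 797) + (-1402 - 797)*2583) + 5015920) = 1/((1570 - 2199 - 2199*2583) + 5015920) = 1/((1570 - 2199 - 5680017) + 5015920) = 1/(-5680646 + 5015920) = 1/(-664726) = -1/664726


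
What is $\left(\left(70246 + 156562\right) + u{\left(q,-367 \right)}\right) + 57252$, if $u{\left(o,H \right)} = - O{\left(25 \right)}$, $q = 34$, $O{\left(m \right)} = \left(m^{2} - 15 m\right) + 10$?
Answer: $283800$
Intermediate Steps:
$O{\left(m \right)} = 10 + m^{2} - 15 m$
$u{\left(o,H \right)} = -260$ ($u{\left(o,H \right)} = - (10 + 25^{2} - 375) = - (10 + 625 - 375) = \left(-1\right) 260 = -260$)
$\left(\left(70246 + 156562\right) + u{\left(q,-367 \right)}\right) + 57252 = \left(\left(70246 + 156562\right) - 260\right) + 57252 = \left(226808 - 260\right) + 57252 = 226548 + 57252 = 283800$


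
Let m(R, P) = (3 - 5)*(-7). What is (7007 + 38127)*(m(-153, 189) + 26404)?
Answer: 1192350012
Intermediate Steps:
m(R, P) = 14 (m(R, P) = -2*(-7) = 14)
(7007 + 38127)*(m(-153, 189) + 26404) = (7007 + 38127)*(14 + 26404) = 45134*26418 = 1192350012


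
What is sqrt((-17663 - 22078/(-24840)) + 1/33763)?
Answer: I*sqrt(86271105301798482705)/69889410 ≈ 132.9*I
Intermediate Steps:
sqrt((-17663 - 22078/(-24840)) + 1/33763) = sqrt((-17663 - 22078*(-1)/24840) + 1/33763) = sqrt((-17663 - 1*(-11039/12420)) + 1/33763) = sqrt((-17663 + 11039/12420) + 1/33763) = sqrt(-219363421/12420 + 1/33763) = sqrt(-7406367170803/419336460) = I*sqrt(86271105301798482705)/69889410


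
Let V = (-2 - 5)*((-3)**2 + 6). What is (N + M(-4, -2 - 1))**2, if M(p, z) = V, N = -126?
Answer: 53361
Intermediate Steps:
V = -105 (V = -7*(9 + 6) = -7*15 = -105)
M(p, z) = -105
(N + M(-4, -2 - 1))**2 = (-126 - 105)**2 = (-231)**2 = 53361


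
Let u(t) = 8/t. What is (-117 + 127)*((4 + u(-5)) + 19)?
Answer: 214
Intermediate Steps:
(-117 + 127)*((4 + u(-5)) + 19) = (-117 + 127)*((4 + 8/(-5)) + 19) = 10*((4 + 8*(-⅕)) + 19) = 10*((4 - 8/5) + 19) = 10*(12/5 + 19) = 10*(107/5) = 214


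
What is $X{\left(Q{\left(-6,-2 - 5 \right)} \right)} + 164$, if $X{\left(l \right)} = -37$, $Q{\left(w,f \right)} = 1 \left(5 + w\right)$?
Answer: $127$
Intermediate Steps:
$Q{\left(w,f \right)} = 5 + w$
$X{\left(Q{\left(-6,-2 - 5 \right)} \right)} + 164 = -37 + 164 = 127$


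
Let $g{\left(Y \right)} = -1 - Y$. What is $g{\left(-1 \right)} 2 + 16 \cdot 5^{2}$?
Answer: $400$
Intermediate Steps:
$g{\left(-1 \right)} 2 + 16 \cdot 5^{2} = \left(-1 - -1\right) 2 + 16 \cdot 5^{2} = \left(-1 + 1\right) 2 + 16 \cdot 25 = 0 \cdot 2 + 400 = 0 + 400 = 400$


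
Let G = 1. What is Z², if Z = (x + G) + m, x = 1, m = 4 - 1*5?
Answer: 1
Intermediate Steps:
m = -1 (m = 4 - 5 = -1)
Z = 1 (Z = (1 + 1) - 1 = 2 - 1 = 1)
Z² = 1² = 1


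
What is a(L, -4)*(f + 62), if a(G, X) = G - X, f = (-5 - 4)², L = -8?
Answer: -572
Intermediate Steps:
f = 81 (f = (-9)² = 81)
a(L, -4)*(f + 62) = (-8 - 1*(-4))*(81 + 62) = (-8 + 4)*143 = -4*143 = -572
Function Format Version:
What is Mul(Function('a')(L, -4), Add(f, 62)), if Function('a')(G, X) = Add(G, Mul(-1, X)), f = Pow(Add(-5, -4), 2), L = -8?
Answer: -572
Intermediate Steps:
f = 81 (f = Pow(-9, 2) = 81)
Mul(Function('a')(L, -4), Add(f, 62)) = Mul(Add(-8, Mul(-1, -4)), Add(81, 62)) = Mul(Add(-8, 4), 143) = Mul(-4, 143) = -572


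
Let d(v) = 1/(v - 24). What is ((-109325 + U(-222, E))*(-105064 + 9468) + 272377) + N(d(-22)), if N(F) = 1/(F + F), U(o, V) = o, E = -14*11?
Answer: 10472527366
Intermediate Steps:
d(v) = 1/(-24 + v)
E = -154
N(F) = 1/(2*F)
((-109325 + U(-222, E))*(-105064 + 9468) + 272377) + N(d(-22)) = ((-109325 - 222)*(-105064 + 9468) + 272377) + 1/(2*(1/(-24 - 22))) = (-109547*(-95596) + 272377) + 1/(2*(1/(-46))) = (10472255012 + 272377) + 1/(2*(-1/46)) = 10472527389 + (½)*(-46) = 10472527389 - 23 = 10472527366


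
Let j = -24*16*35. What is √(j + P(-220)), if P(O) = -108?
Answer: 2*I*√3387 ≈ 116.4*I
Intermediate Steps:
j = -13440 (j = -384*35 = -13440)
√(j + P(-220)) = √(-13440 - 108) = √(-13548) = 2*I*√3387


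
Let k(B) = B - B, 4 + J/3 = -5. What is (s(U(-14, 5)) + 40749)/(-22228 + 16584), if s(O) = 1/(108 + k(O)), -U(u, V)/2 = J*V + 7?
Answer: -4400893/609552 ≈ -7.2199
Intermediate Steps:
J = -27 (J = -12 + 3*(-5) = -12 - 15 = -27)
k(B) = 0
U(u, V) = -14 + 54*V (U(u, V) = -2*(-27*V + 7) = -2*(7 - 27*V) = -14 + 54*V)
s(O) = 1/108 (s(O) = 1/(108 + 0) = 1/108)
(s(U(-14, 5)) + 40749)/(-22228 + 16584) = (1/108 + 40749)/(-22228 + 16584) = (4400893/108)/(-5644) = (4400893/108)*(-1/5644) = -4400893/609552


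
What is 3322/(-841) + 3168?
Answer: 2660966/841 ≈ 3164.1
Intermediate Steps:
3322/(-841) + 3168 = 3322*(-1/841) + 3168 = -3322/841 + 3168 = 2660966/841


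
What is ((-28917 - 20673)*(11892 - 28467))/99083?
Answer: 821954250/99083 ≈ 8295.6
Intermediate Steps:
((-28917 - 20673)*(11892 - 28467))/99083 = -49590*(-16575)*(1/99083) = 821954250*(1/99083) = 821954250/99083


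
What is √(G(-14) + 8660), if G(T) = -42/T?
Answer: √8663 ≈ 93.075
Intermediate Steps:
√(G(-14) + 8660) = √(-42/(-14) + 8660) = √(-42*(-1/14) + 8660) = √(3 + 8660) = √8663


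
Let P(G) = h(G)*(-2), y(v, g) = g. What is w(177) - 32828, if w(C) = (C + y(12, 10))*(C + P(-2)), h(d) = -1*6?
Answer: 2515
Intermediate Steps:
h(d) = -6
P(G) = 12 (P(G) = -6*(-2) = 12)
w(C) = (10 + C)*(12 + C) (w(C) = (C + 10)*(C + 12) = (10 + C)*(12 + C))
w(177) - 32828 = (120 + 177**2 + 22*177) - 32828 = (120 + 31329 + 3894) - 32828 = 35343 - 32828 = 2515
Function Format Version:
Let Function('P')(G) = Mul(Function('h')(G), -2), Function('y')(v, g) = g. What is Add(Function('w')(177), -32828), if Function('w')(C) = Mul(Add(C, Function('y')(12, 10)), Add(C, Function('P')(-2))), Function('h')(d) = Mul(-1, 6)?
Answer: 2515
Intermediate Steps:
Function('h')(d) = -6
Function('P')(G) = 12 (Function('P')(G) = Mul(-6, -2) = 12)
Function('w')(C) = Mul(Add(10, C), Add(12, C)) (Function('w')(C) = Mul(Add(C, 10), Add(C, 12)) = Mul(Add(10, C), Add(12, C)))
Add(Function('w')(177), -32828) = Add(Add(120, Pow(177, 2), Mul(22, 177)), -32828) = Add(Add(120, 31329, 3894), -32828) = Add(35343, -32828) = 2515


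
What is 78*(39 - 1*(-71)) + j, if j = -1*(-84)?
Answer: 8664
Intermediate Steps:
j = 84
78*(39 - 1*(-71)) + j = 78*(39 - 1*(-71)) + 84 = 78*(39 + 71) + 84 = 78*110 + 84 = 8580 + 84 = 8664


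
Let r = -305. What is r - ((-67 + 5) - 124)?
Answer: -119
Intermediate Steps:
r - ((-67 + 5) - 124) = -305 - ((-67 + 5) - 124) = -305 - (-62 - 124) = -305 - 1*(-186) = -305 + 186 = -119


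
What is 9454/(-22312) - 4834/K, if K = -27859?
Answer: -77761389/310795004 ≈ -0.25020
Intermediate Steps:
9454/(-22312) - 4834/K = 9454/(-22312) - 4834/(-27859) = 9454*(-1/22312) - 4834*(-1/27859) = -4727/11156 + 4834/27859 = -77761389/310795004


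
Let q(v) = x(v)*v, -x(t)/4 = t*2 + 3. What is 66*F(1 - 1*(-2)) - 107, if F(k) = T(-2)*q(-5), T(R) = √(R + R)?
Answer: -107 - 18480*I ≈ -107.0 - 18480.0*I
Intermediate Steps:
x(t) = -12 - 8*t (x(t) = -4*(t*2 + 3) = -4*(2*t + 3) = -4*(3 + 2*t) = -12 - 8*t)
T(R) = √2*√R (T(R) = √(2*R) = √2*√R)
q(v) = v*(-12 - 8*v) (q(v) = (-12 - 8*v)*v = v*(-12 - 8*v))
F(k) = -280*I (F(k) = (√2*√(-2))*(-4*(-5)*(3 + 2*(-5))) = (√2*(I*√2))*(-4*(-5)*(3 - 10)) = (2*I)*(-4*(-5)*(-7)) = (2*I)*(-140) = -280*I)
66*F(1 - 1*(-2)) - 107 = 66*(-280*I) - 107 = -18480*I - 107 = -107 - 18480*I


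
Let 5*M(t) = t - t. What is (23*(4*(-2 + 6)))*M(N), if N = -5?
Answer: 0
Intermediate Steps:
M(t) = 0 (M(t) = (t - t)/5 = (⅕)*0 = 0)
(23*(4*(-2 + 6)))*M(N) = (23*(4*(-2 + 6)))*0 = (23*(4*4))*0 = (23*16)*0 = 368*0 = 0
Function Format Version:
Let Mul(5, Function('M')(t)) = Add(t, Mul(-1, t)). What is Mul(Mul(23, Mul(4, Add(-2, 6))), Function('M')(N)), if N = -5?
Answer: 0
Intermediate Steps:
Function('M')(t) = 0 (Function('M')(t) = Mul(Rational(1, 5), Add(t, Mul(-1, t))) = Mul(Rational(1, 5), 0) = 0)
Mul(Mul(23, Mul(4, Add(-2, 6))), Function('M')(N)) = Mul(Mul(23, Mul(4, Add(-2, 6))), 0) = Mul(Mul(23, Mul(4, 4)), 0) = Mul(Mul(23, 16), 0) = Mul(368, 0) = 0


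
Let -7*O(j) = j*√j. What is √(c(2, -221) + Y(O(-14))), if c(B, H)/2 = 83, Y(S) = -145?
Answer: √21 ≈ 4.5826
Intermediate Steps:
O(j) = -j^(3/2)/7 (O(j) = -j*√j/7 = -j^(3/2)/7)
c(B, H) = 166 (c(B, H) = 2*83 = 166)
√(c(2, -221) + Y(O(-14))) = √(166 - 145) = √21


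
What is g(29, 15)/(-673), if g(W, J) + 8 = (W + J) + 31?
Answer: -67/673 ≈ -0.099554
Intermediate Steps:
g(W, J) = 23 + J + W (g(W, J) = -8 + ((W + J) + 31) = -8 + ((J + W) + 31) = -8 + (31 + J + W) = 23 + J + W)
g(29, 15)/(-673) = (23 + 15 + 29)/(-673) = 67*(-1/673) = -67/673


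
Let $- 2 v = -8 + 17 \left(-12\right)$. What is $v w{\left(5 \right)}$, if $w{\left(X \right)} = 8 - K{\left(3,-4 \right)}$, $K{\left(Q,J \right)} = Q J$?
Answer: $2120$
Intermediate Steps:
$K{\left(Q,J \right)} = J Q$
$v = 106$ ($v = - \frac{-8 + 17 \left(-12\right)}{2} = - \frac{-8 - 204}{2} = \left(- \frac{1}{2}\right) \left(-212\right) = 106$)
$w{\left(X \right)} = 20$ ($w{\left(X \right)} = 8 - \left(-4\right) 3 = 8 - -12 = 8 + 12 = 20$)
$v w{\left(5 \right)} = 106 \cdot 20 = 2120$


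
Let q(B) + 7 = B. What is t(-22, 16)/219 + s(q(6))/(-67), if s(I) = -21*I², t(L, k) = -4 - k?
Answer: 3259/14673 ≈ 0.22211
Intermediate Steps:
q(B) = -7 + B
t(-22, 16)/219 + s(q(6))/(-67) = (-4 - 1*16)/219 - 21*(-7 + 6)²/(-67) = (-4 - 16)*(1/219) - 21*(-1)²*(-1/67) = -20*1/219 - 21*1*(-1/67) = -20/219 - 21*(-1/67) = -20/219 + 21/67 = 3259/14673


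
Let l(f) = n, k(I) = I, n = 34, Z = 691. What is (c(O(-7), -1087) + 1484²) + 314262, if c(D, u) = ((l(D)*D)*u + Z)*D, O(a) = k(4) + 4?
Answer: 156734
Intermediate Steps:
l(f) = 34
O(a) = 8 (O(a) = 4 + 4 = 8)
c(D, u) = D*(691 + 34*D*u) (c(D, u) = ((34*D)*u + 691)*D = (34*D*u + 691)*D = (691 + 34*D*u)*D = D*(691 + 34*D*u))
(c(O(-7), -1087) + 1484²) + 314262 = (8*(691 + 34*8*(-1087)) + 1484²) + 314262 = (8*(691 - 295664) + 2202256) + 314262 = (8*(-294973) + 2202256) + 314262 = (-2359784 + 2202256) + 314262 = -157528 + 314262 = 156734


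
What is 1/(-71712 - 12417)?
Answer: -1/84129 ≈ -1.1887e-5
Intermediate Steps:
1/(-71712 - 12417) = 1/(-84129) = -1/84129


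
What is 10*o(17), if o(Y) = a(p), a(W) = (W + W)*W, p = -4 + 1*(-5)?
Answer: 1620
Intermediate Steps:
p = -9 (p = -4 - 5 = -9)
a(W) = 2*W**2 (a(W) = (2*W)*W = 2*W**2)
o(Y) = 162 (o(Y) = 2*(-9)**2 = 2*81 = 162)
10*o(17) = 10*162 = 1620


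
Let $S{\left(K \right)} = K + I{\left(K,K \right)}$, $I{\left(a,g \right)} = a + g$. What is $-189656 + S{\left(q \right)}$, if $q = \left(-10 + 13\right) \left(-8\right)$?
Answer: $-189728$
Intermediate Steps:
$q = -24$ ($q = 3 \left(-8\right) = -24$)
$S{\left(K \right)} = 3 K$ ($S{\left(K \right)} = K + \left(K + K\right) = K + 2 K = 3 K$)
$-189656 + S{\left(q \right)} = -189656 + 3 \left(-24\right) = -189656 - 72 = -189728$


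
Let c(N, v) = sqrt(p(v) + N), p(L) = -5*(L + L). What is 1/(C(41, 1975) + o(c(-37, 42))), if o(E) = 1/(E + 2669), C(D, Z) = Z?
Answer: 14069938219/27788133253801 + I*sqrt(457)/27788133253801 ≈ 0.00050633 + 7.6931e-13*I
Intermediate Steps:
p(L) = -10*L
c(N, v) = sqrt(N - 10*v) (c(N, v) = sqrt(-10*v + N) = sqrt(N - 10*v))
o(E) = 1/(2669 + E)
1/(C(41, 1975) + o(c(-37, 42))) = 1/(1975 + 1/(2669 + sqrt(-37 - 10*42))) = 1/(1975 + 1/(2669 + sqrt(-37 - 420))) = 1/(1975 + 1/(2669 + sqrt(-457))) = 1/(1975 + 1/(2669 + I*sqrt(457)))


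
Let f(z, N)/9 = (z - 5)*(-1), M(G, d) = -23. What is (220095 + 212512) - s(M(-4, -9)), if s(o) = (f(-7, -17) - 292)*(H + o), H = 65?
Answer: 440335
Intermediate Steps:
f(z, N) = 45 - 9*z (f(z, N) = 9*((z - 5)*(-1)) = 9*((-5 + z)*(-1)) = 9*(5 - z) = 45 - 9*z)
s(o) = -11960 - 184*o (s(o) = ((45 - 9*(-7)) - 292)*(65 + o) = ((45 + 63) - 292)*(65 + o) = (108 - 292)*(65 + o) = -184*(65 + o) = -11960 - 184*o)
(220095 + 212512) - s(M(-4, -9)) = (220095 + 212512) - (-11960 - 184*(-23)) = 432607 - (-11960 + 4232) = 432607 - 1*(-7728) = 432607 + 7728 = 440335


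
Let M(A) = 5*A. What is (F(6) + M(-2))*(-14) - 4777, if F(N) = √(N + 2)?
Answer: -4637 - 28*√2 ≈ -4676.6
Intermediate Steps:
F(N) = √(2 + N)
(F(6) + M(-2))*(-14) - 4777 = (√(2 + 6) + 5*(-2))*(-14) - 4777 = (√8 - 10)*(-14) - 4777 = (2*√2 - 10)*(-14) - 4777 = (-10 + 2*√2)*(-14) - 4777 = (140 - 28*√2) - 4777 = -4637 - 28*√2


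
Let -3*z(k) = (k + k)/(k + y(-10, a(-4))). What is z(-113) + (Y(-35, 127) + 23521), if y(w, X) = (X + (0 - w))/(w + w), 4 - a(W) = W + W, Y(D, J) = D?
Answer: 80390318/3423 ≈ 23485.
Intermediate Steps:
a(W) = 4 - 2*W (a(W) = 4 - (W + W) = 4 - 2*W)
y(w, X) = (X - w)/(2*w) (y(w, X) = (X - w)/((2*w)) = (X - w)*(1/(2*w)) = (X - w)/(2*w))
z(k) = -2*k/(3*(-11/10 + k)) (z(k) = -(k + k)/(3*(k + (½)*((4 - 2*(-4)) - 1*(-10))/(-10))) = -2*k/(3*(k + (½)*(-⅒)*((4 + 8) + 10))) = -2*k/(3*(k + (½)*(-⅒)*(12 + 10))) = -2*k/(3*(k + (½)*(-⅒)*22)) = -2*k/(3*(k - 11/10)) = -2*k/(3*(-11/10 + k)))
z(-113) + (Y(-35, 127) + 23521) = -20*(-113)/(-33 + 30*(-113)) + (-35 + 23521) = -20*(-113)/(-33 - 3390) + 23486 = -20*(-113)/(-3423) + 23486 = -20*(-113)*(-1/3423) + 23486 = -2260/3423 + 23486 = 80390318/3423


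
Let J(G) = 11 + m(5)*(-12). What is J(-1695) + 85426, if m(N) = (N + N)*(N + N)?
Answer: 84237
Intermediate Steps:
m(N) = 4*N² (m(N) = (2*N)*(2*N) = 4*N²)
J(G) = -1189 (J(G) = 11 + (4*5²)*(-12) = 11 + (4*25)*(-12) = 11 + 100*(-12) = 11 - 1200 = -1189)
J(-1695) + 85426 = -1189 + 85426 = 84237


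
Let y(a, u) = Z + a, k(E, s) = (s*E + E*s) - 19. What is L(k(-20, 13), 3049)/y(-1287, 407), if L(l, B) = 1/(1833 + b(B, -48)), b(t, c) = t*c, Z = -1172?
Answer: 1/355372221 ≈ 2.8140e-9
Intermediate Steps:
b(t, c) = c*t
k(E, s) = -19 + 2*E*s (k(E, s) = (E*s + E*s) - 19 = 2*E*s - 19 = -19 + 2*E*s)
y(a, u) = -1172 + a
L(l, B) = 1/(1833 - 48*B)
L(k(-20, 13), 3049)/y(-1287, 407) = (-1/(-1833 + 48*3049))/(-1172 - 1287) = -1/(-1833 + 146352)/(-2459) = -1/144519*(-1/2459) = 1/355372221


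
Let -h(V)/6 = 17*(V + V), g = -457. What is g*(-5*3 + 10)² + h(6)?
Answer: -12649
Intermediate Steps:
h(V) = -204*V (h(V) = -102*(V + V) = -102*2*V = -204*V)
g*(-5*3 + 10)² + h(6) = -457*(-5*3 + 10)² - 204*6 = -457*(-15 + 10)² - 1224 = -457*(-5)² - 1224 = -457*25 - 1224 = -11425 - 1224 = -12649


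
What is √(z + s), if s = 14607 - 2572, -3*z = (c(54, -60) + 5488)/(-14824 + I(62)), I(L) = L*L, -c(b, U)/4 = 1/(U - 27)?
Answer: 2*√762663215443/15921 ≈ 109.70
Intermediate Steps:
c(b, U) = -4/(-27 + U) (c(b, U) = -4/(U - 27) = -4/(-27 + U))
I(L) = L²
z = 23873/143289 (z = -(-4/(-27 - 60) + 5488)/(3*(-14824 + 62²)) = -(-4/(-87) + 5488)/(3*(-14824 + 3844)) = -(-4*(-1/87) + 5488)/(3*(-10980)) = -(4/87 + 5488)*(-1)/(3*10980) = -477460*(-1)/(261*10980) = -⅓*(-23873/47763) = 23873/143289 ≈ 0.16661)
s = 12035
√(z + s) = √(23873/143289 + 12035) = √(1724506988/143289) = 2*√762663215443/15921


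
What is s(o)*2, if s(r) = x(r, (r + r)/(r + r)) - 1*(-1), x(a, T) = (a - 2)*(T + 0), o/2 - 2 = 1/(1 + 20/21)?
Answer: 330/41 ≈ 8.0488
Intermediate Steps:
o = 206/41 (o = 4 + 2/(1 + 20/21) = 4 + 2/(41/21) = 4 + 2*(21/41) = 4 + 42/41 = 206/41 ≈ 5.0244)
x(a, T) = T*(-2 + a) (x(a, T) = (-2 + a)*T = T*(-2 + a))
s(r) = -1 + r (s(r) = ((r + r)/(r + r))*(-2 + r) - 1*(-1) = ((2*r)/((2*r)))*(-2 + r) + 1 = ((2*r)*(1/(2*r)))*(-2 + r) + 1 = 1*(-2 + r) + 1 = (-2 + r) + 1 = -1 + r)
s(o)*2 = (-1 + 206/41)*2 = (165/41)*2 = 330/41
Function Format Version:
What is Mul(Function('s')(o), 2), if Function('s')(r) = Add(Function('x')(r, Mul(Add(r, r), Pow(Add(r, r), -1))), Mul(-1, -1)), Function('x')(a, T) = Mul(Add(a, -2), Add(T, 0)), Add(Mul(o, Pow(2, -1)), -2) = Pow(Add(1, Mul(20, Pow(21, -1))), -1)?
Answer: Rational(330, 41) ≈ 8.0488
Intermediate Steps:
o = Rational(206, 41) (o = Add(4, Mul(2, Pow(Add(1, Mul(20, Pow(21, -1))), -1))) = Add(4, Mul(2, Pow(Add(1, Mul(20, Rational(1, 21))), -1))) = Add(4, Mul(2, Pow(Add(1, Rational(20, 21)), -1))) = Add(4, Mul(2, Pow(Rational(41, 21), -1))) = Add(4, Mul(2, Rational(21, 41))) = Add(4, Rational(42, 41)) = Rational(206, 41) ≈ 5.0244)
Function('x')(a, T) = Mul(T, Add(-2, a)) (Function('x')(a, T) = Mul(Add(-2, a), T) = Mul(T, Add(-2, a)))
Function('s')(r) = Add(-1, r) (Function('s')(r) = Add(Mul(Mul(Add(r, r), Pow(Add(r, r), -1)), Add(-2, r)), Mul(-1, -1)) = Add(Mul(Mul(Mul(2, r), Pow(Mul(2, r), -1)), Add(-2, r)), 1) = Add(Mul(Mul(Mul(2, r), Mul(Rational(1, 2), Pow(r, -1))), Add(-2, r)), 1) = Add(Mul(1, Add(-2, r)), 1) = Add(Add(-2, r), 1) = Add(-1, r))
Mul(Function('s')(o), 2) = Mul(Add(-1, Rational(206, 41)), 2) = Mul(Rational(165, 41), 2) = Rational(330, 41)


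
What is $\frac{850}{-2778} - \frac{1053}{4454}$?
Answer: $- \frac{3355567}{6186606} \approx -0.54239$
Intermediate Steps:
$\frac{850}{-2778} - \frac{1053}{4454} = 850 \left(- \frac{1}{2778}\right) - \frac{1053}{4454} = - \frac{425}{1389} - \frac{1053}{4454} = - \frac{3355567}{6186606}$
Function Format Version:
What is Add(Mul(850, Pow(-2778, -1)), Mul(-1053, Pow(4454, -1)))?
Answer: Rational(-3355567, 6186606) ≈ -0.54239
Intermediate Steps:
Add(Mul(850, Pow(-2778, -1)), Mul(-1053, Pow(4454, -1))) = Add(Mul(850, Rational(-1, 2778)), Mul(-1053, Rational(1, 4454))) = Add(Rational(-425, 1389), Rational(-1053, 4454)) = Rational(-3355567, 6186606)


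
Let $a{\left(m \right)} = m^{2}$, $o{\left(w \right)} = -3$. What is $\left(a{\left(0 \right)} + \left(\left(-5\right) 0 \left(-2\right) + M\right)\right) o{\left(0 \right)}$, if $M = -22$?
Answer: $66$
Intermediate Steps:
$\left(a{\left(0 \right)} + \left(\left(-5\right) 0 \left(-2\right) + M\right)\right) o{\left(0 \right)} = \left(0^{2} - \left(22 - \left(-5\right) 0 \left(-2\right)\right)\right) \left(-3\right) = \left(0 + \left(0 \left(-2\right) - 22\right)\right) \left(-3\right) = \left(0 + \left(0 - 22\right)\right) \left(-3\right) = \left(0 - 22\right) \left(-3\right) = \left(-22\right) \left(-3\right) = 66$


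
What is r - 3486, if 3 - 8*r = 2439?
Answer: -7581/2 ≈ -3790.5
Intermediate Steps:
r = -609/2 (r = 3/8 - ⅛*2439 = 3/8 - 2439/8 = -609/2 ≈ -304.50)
r - 3486 = -609/2 - 3486 = -7581/2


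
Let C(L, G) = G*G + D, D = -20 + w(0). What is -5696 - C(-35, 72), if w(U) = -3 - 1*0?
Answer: -10857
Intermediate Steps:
w(U) = -3 (w(U) = -3 + 0 = -3)
D = -23 (D = -20 - 3 = -23)
C(L, G) = -23 + G² (C(L, G) = G*G - 23 = G² - 23 = -23 + G²)
-5696 - C(-35, 72) = -5696 - (-23 + 72²) = -5696 - (-23 + 5184) = -5696 - 1*5161 = -5696 - 5161 = -10857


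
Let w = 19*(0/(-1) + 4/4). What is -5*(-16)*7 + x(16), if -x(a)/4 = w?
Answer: 484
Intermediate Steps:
w = 19 (w = 19*(0*(-1) + 4*(¼)) = 19*(0 + 1) = 19*1 = 19)
x(a) = -76 (x(a) = -4*19 = -76)
-5*(-16)*7 + x(16) = -5*(-16)*7 - 76 = 80*7 - 76 = 560 - 76 = 484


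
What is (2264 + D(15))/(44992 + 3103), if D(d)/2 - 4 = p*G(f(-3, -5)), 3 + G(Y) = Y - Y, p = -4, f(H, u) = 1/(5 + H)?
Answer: 2296/48095 ≈ 0.047739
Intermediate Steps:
G(Y) = -3 (G(Y) = -3 + (Y - Y) = -3 + 0 = -3)
D(d) = 32 (D(d) = 8 + 2*(-4*(-3)) = 8 + 2*12 = 8 + 24 = 32)
(2264 + D(15))/(44992 + 3103) = (2264 + 32)/(44992 + 3103) = 2296/48095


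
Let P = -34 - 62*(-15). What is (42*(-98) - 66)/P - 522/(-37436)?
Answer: -2787315/598976 ≈ -4.6535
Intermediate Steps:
P = 896 (P = -34 + 930 = 896)
(42*(-98) - 66)/P - 522/(-37436) = (42*(-98) - 66)/896 - 522/(-37436) = (-4116 - 66)*(1/896) - 522*(-1/37436) = -4182*1/896 + 261/18718 = -2091/448 + 261/18718 = -2787315/598976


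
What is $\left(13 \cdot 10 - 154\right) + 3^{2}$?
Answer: $-15$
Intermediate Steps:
$\left(13 \cdot 10 - 154\right) + 3^{2} = \left(130 - 154\right) + 9 = -24 + 9 = -15$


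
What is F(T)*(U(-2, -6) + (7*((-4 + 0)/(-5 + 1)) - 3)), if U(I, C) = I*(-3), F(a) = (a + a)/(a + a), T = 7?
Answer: 10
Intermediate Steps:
F(a) = 1 (F(a) = (2*a)/((2*a)) = (2*a)*(1/(2*a)) = 1)
U(I, C) = -3*I
F(T)*(U(-2, -6) + (7*((-4 + 0)/(-5 + 1)) - 3)) = 1*(-3*(-2) + (7*((-4 + 0)/(-5 + 1)) - 3)) = 1*(6 + (7*(-4/(-4)) - 3)) = 1*(6 + (7*(-4*(-¼)) - 3)) = 1*(6 + (7*1 - 3)) = 1*(6 + (7 - 3)) = 1*(6 + 4) = 1*10 = 10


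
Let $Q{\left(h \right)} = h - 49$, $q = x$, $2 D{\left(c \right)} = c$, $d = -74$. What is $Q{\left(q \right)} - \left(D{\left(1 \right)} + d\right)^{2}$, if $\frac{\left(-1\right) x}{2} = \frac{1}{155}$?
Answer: $- \frac{3379783}{620} \approx -5451.3$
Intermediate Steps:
$D{\left(c \right)} = \frac{c}{2}$
$x = - \frac{2}{155} \approx -0.012903$
$q = - \frac{2}{155} \approx -0.012903$
$Q{\left(h \right)} = -49 + h$ ($Q{\left(h \right)} = h - 49 = -49 + h$)
$Q{\left(q \right)} - \left(D{\left(1 \right)} + d\right)^{2} = \left(-49 - \frac{2}{155}\right) - \left(\frac{1}{2} \cdot 1 - 74\right)^{2} = - \frac{7597}{155} - \left(\frac{1}{2} - 74\right)^{2} = - \frac{7597}{155} - \left(- \frac{147}{2}\right)^{2} = - \frac{7597}{155} - \frac{21609}{4} = - \frac{3379783}{620}$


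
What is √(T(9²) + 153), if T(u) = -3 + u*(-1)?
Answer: √69 ≈ 8.3066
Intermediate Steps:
T(u) = -3 - u
√(T(9²) + 153) = √((-3 - 1*9²) + 153) = √((-3 - 1*81) + 153) = √((-3 - 81) + 153) = √(-84 + 153) = √69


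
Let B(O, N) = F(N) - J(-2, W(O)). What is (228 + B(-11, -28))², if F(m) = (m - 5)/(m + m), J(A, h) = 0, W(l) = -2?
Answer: 163865601/3136 ≈ 52253.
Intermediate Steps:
F(m) = (-5 + m)/(2*m) (F(m) = (-5 + m)/((2*m)) = (-5 + m)*(1/(2*m)) = (-5 + m)/(2*m))
B(O, N) = (-5 + N)/(2*N) (B(O, N) = (-5 + N)/(2*N) - 1*0 = (-5 + N)/(2*N) + 0 = (-5 + N)/(2*N))
(228 + B(-11, -28))² = (228 + (½)*(-5 - 28)/(-28))² = (228 + (½)*(-1/28)*(-33))² = (228 + 33/56)² = (12801/56)² = 163865601/3136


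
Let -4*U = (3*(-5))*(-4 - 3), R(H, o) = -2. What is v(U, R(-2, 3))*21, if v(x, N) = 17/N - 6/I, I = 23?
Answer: -8463/46 ≈ -183.98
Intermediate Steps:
U = -105/4 (U = -3*(-5)*(-4 - 3)/4 = -(-15)*(-7)/4 = -1/4*105 = -105/4 ≈ -26.250)
v(x, N) = -6/23 + 17/N (v(x, N) = 17/N - 6/23 = -6/23 + 17/N)
v(U, R(-2, 3))*21 = (-6/23 + 17/(-2))*21 = (-6/23 + 17*(-1/2))*21 = (-6/23 - 17/2)*21 = -403/46*21 = -8463/46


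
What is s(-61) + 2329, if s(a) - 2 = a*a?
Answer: 6052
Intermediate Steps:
s(a) = 2 + a² (s(a) = 2 + a*a = 2 + a²)
s(-61) + 2329 = (2 + (-61)²) + 2329 = (2 + 3721) + 2329 = 3723 + 2329 = 6052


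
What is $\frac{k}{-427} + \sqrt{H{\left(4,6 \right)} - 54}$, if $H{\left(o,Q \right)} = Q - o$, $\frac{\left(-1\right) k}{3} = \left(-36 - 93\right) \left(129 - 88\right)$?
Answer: $- \frac{15867}{427} + 2 i \sqrt{13} \approx -37.159 + 7.2111 i$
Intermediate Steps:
$k = 15867$ ($k = - 3 \left(-36 - 93\right) \left(129 - 88\right) = - 3 \left(\left(-129\right) 41\right) = \left(-3\right) \left(-5289\right) = 15867$)
$\frac{k}{-427} + \sqrt{H{\left(4,6 \right)} - 54} = \frac{15867}{-427} + \sqrt{\left(6 - 4\right) - 54} = 15867 \left(- \frac{1}{427}\right) + \sqrt{\left(6 - 4\right) - 54} = - \frac{15867}{427} + \sqrt{2 - 54} = - \frac{15867}{427} + \sqrt{-52} = - \frac{15867}{427} + 2 i \sqrt{13}$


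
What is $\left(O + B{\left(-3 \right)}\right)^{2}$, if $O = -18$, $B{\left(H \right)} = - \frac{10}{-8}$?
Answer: $\frac{4489}{16} \approx 280.56$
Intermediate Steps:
$B{\left(H \right)} = \frac{5}{4}$ ($B{\left(H \right)} = \left(-10\right) \left(- \frac{1}{8}\right) = \frac{5}{4}$)
$\left(O + B{\left(-3 \right)}\right)^{2} = \left(-18 + \frac{5}{4}\right)^{2} = \left(- \frac{67}{4}\right)^{2} = \frac{4489}{16}$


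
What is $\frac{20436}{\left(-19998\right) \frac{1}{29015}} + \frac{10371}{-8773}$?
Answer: $- \frac{867027081113}{29240409} \approx -29652.0$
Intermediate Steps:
$\frac{20436}{\left(-19998\right) \frac{1}{29015}} + \frac{10371}{-8773} = \frac{20436}{\left(-19998\right) \frac{1}{29015}} + 10371 \left(- \frac{1}{8773}\right) = \frac{20436}{- \frac{19998}{29015}} - \frac{10371}{8773} = 20436 \left(- \frac{29015}{19998}\right) - \frac{10371}{8773} = - \frac{98825090}{3333} - \frac{10371}{8773} = - \frac{867027081113}{29240409}$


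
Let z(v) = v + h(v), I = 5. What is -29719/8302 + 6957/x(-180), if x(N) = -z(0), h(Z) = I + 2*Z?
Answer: -57905609/41510 ≈ -1395.0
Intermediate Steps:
h(Z) = 5 + 2*Z
z(v) = 5 + 3*v (z(v) = v + (5 + 2*v) = 5 + 3*v)
x(N) = -5 (x(N) = -(5 + 3*0) = -(5 + 0) = -1*5 = -5)
-29719/8302 + 6957/x(-180) = -29719/8302 + 6957/(-5) = -29719*1/8302 + 6957*(-1/5) = -29719/8302 - 6957/5 = -57905609/41510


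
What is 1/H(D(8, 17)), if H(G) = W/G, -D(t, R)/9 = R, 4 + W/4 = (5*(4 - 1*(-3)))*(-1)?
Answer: 51/52 ≈ 0.98077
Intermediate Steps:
W = -156 (W = -16 + 4*((5*(4 - 1*(-3)))*(-1)) = -16 + 4*((5*(4 + 3))*(-1)) = -16 + 4*((5*7)*(-1)) = -16 + 4*(35*(-1)) = -16 + 4*(-35) = -16 - 140 = -156)
D(t, R) = -9*R
H(G) = -156/G
1/H(D(8, 17)) = 1/(-156/((-9*17))) = 1/(-156/(-153)) = 1/(-156*(-1/153)) = 1/(52/51) = 51/52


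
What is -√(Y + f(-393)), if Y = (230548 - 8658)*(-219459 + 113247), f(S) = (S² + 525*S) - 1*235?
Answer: -I*√23567432791 ≈ -1.5352e+5*I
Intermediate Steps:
f(S) = -235 + S² + 525*S (f(S) = (S² + 525*S) - 235 = -235 + S² + 525*S)
Y = -23567380680 (Y = 221890*(-106212) = -23567380680)
-√(Y + f(-393)) = -√(-23567380680 + (-235 + (-393)² + 525*(-393))) = -√(-23567380680 + (-235 + 154449 - 206325)) = -√(-23567380680 - 52111) = -√(-23567432791) = -I*√23567432791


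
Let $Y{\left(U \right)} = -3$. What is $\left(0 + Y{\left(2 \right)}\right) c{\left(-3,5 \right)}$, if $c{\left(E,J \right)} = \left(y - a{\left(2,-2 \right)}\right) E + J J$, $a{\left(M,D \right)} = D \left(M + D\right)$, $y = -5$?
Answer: $-120$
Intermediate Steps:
$a{\left(M,D \right)} = D \left(D + M\right)$
$c{\left(E,J \right)} = J^{2} - 5 E$ ($c{\left(E,J \right)} = \left(-5 - - 2 \left(-2 + 2\right)\right) E + J J = \left(-5 - \left(-2\right) 0\right) E + J^{2} = \left(-5 - 0\right) E + J^{2} = \left(-5 + 0\right) E + J^{2} = - 5 E + J^{2} = J^{2} - 5 E$)
$\left(0 + Y{\left(2 \right)}\right) c{\left(-3,5 \right)} = \left(0 - 3\right) \left(5^{2} - -15\right) = - 3 \left(25 + 15\right) = \left(-3\right) 40 = -120$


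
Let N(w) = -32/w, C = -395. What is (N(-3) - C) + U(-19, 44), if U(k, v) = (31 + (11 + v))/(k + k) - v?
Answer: 20486/57 ≈ 359.40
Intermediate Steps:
U(k, v) = -v + (42 + v)/(2*k) (U(k, v) = (42 + v)/((2*k)) - v = (42 + v)*(1/(2*k)) - v = (42 + v)/(2*k) - v = -v + (42 + v)/(2*k))
(N(-3) - C) + U(-19, 44) = (-32/(-3) - 1*(-395)) + (21 + (½)*44 - 1*(-19)*44)/(-19) = (-32*(-⅓) + 395) - (21 + 22 + 836)/19 = (32/3 + 395) - 1/19*879 = 1217/3 - 879/19 = 20486/57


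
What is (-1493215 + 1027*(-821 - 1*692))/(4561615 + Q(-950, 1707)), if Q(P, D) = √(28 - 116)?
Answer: -13899541971590/20808331408313 + 6094132*I*√22/20808331408313 ≈ -0.66798 + 1.3737e-6*I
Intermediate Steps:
Q(P, D) = 2*I*√22 (Q(P, D) = √(-88) = 2*I*√22)
(-1493215 + 1027*(-821 - 1*692))/(4561615 + Q(-950, 1707)) = (-1493215 + 1027*(-821 - 1*692))/(4561615 + 2*I*√22) = (-1493215 + 1027*(-821 - 692))/(4561615 + 2*I*√22) = (-1493215 + 1027*(-1513))/(4561615 + 2*I*√22) = (-1493215 - 1553851)/(4561615 + 2*I*√22) = -3047066/(4561615 + 2*I*√22)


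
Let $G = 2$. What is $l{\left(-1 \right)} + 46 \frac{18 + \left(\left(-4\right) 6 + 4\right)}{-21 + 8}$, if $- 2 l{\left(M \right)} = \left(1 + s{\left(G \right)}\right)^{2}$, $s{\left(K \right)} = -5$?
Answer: $- \frac{12}{13} \approx -0.92308$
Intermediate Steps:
$l{\left(M \right)} = -8$ ($l{\left(M \right)} = - \frac{\left(1 - 5\right)^{2}}{2} = - \frac{\left(-4\right)^{2}}{2} = \left(- \frac{1}{2}\right) 16 = -8$)
$l{\left(-1 \right)} + 46 \frac{18 + \left(\left(-4\right) 6 + 4\right)}{-21 + 8} = -8 + 46 \frac{18 + \left(\left(-4\right) 6 + 4\right)}{-21 + 8} = -8 + 46 \frac{18 + \left(-24 + 4\right)}{-13} = -8 + 46 \left(18 - 20\right) \left(- \frac{1}{13}\right) = -8 + 46 \left(\left(-2\right) \left(- \frac{1}{13}\right)\right) = -8 + 46 \cdot \frac{2}{13} = -8 + \frac{92}{13} = - \frac{12}{13}$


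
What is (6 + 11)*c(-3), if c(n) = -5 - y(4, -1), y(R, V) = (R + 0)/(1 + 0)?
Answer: -153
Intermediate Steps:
y(R, V) = R (y(R, V) = R/1 = R*1 = R)
c(n) = -9 (c(n) = -5 - 1*4 = -5 - 4 = -9)
(6 + 11)*c(-3) = (6 + 11)*(-9) = 17*(-9) = -153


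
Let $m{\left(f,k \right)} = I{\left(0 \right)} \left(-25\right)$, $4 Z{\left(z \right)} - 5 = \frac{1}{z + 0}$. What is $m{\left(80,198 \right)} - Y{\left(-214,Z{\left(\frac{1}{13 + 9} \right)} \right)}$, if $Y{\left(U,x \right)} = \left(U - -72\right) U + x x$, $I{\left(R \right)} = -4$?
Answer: $- \frac{485337}{16} \approx -30334.0$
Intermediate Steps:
$Z{\left(z \right)} = \frac{5}{4} + \frac{1}{4 z}$ ($Z{\left(z \right)} = \frac{5}{4} + \frac{1}{4 \left(z + 0\right)} = \frac{5}{4} + \frac{1}{4 z}$)
$Y{\left(U,x \right)} = x^{2} + U \left(72 + U\right)$ ($Y{\left(U,x \right)} = \left(U + 72\right) U + x^{2} = \left(72 + U\right) U + x^{2} = U \left(72 + U\right) + x^{2} = x^{2} + U \left(72 + U\right)$)
$m{\left(f,k \right)} = 100$ ($m{\left(f,k \right)} = \left(-4\right) \left(-25\right) = 100$)
$m{\left(80,198 \right)} - Y{\left(-214,Z{\left(\frac{1}{13 + 9} \right)} \right)} = 100 - \left(\left(-214\right)^{2} + \left(\frac{1 + \frac{5}{13 + 9}}{4 \frac{1}{13 + 9}}\right)^{2} + 72 \left(-214\right)\right) = 100 - \left(45796 + \left(\frac{1 + \frac{5}{22}}{4 \cdot \frac{1}{22}}\right)^{2} - 15408\right) = 100 - \left(45796 + \left(\frac{\frac{1}{\frac{1}{22}} \left(1 + 5 \cdot \frac{1}{22}\right)}{4}\right)^{2} - 15408\right) = 100 - \left(45796 + \left(\frac{1}{4} \cdot 22 \left(1 + \frac{5}{22}\right)\right)^{2} - 15408\right) = 100 - \left(45796 + \left(\frac{1}{4} \cdot 22 \cdot \frac{27}{22}\right)^{2} - 15408\right) = 100 - \left(45796 + \left(\frac{27}{4}\right)^{2} - 15408\right) = 100 - \left(45796 + \frac{729}{16} - 15408\right) = 100 - \frac{486937}{16} = - \frac{485337}{16}$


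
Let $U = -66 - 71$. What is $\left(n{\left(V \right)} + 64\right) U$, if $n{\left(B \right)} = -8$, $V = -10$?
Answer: $-7672$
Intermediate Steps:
$U = -137$ ($U = -66 - 71 = -137$)
$\left(n{\left(V \right)} + 64\right) U = \left(-8 + 64\right) \left(-137\right) = 56 \left(-137\right) = -7672$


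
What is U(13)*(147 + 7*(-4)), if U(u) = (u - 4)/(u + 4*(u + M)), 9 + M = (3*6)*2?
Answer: 1071/173 ≈ 6.1908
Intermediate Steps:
M = 27 (M = -9 + (3*6)*2 = -9 + 18*2 = -9 + 36 = 27)
U(u) = (-4 + u)/(108 + 5*u) (U(u) = (u - 4)/(u + 4*(u + 27)) = (-4 + u)/(u + 4*(27 + u)) = (-4 + u)/(u + (108 + 4*u)) = (-4 + u)/(108 + 5*u))
U(13)*(147 + 7*(-4)) = ((-4 + 13)/(108 + 5*13))*(147 + 7*(-4)) = (9/(108 + 65))*(147 - 28) = (9/173)*119 = 1071/173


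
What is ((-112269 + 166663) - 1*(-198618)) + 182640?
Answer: 435652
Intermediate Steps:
((-112269 + 166663) - 1*(-198618)) + 182640 = (54394 + 198618) + 182640 = 253012 + 182640 = 435652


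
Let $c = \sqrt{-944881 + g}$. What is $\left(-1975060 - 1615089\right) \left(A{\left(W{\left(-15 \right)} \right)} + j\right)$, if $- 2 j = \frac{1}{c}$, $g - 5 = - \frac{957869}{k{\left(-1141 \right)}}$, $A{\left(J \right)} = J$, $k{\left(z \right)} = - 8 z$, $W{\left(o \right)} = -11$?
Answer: $39491639 - \frac{3590149 i \sqrt{19684043645154}}{8625785997} \approx 3.9492 \cdot 10^{7} - 1846.6 i$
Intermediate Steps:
$g = - \frac{912229}{9128}$ ($g = 5 - \frac{957869}{\left(-8\right) \left(-1141\right)} = 5 - \frac{957869}{9128} = - \frac{912229}{9128} \approx -99.938$)
$c = \frac{i \sqrt{19684043645154}}{4564}$ ($c = \sqrt{-944881 - \frac{912229}{9128}} = \sqrt{- \frac{8625785997}{9128}} = \frac{i \sqrt{19684043645154}}{4564} \approx 972.1 i$)
$j = \frac{i \sqrt{19684043645154}}{8625785997}$ ($j = - \frac{1}{2 \frac{i \sqrt{19684043645154}}{4564}} = - \frac{\left(- \frac{2}{8625785997}\right) i \sqrt{19684043645154}}{2} = \frac{i \sqrt{19684043645154}}{8625785997} \approx 0.00051435 i$)
$\left(-1975060 - 1615089\right) \left(A{\left(W{\left(-15 \right)} \right)} + j\right) = \left(-1975060 - 1615089\right) \left(-11 + \frac{i \sqrt{19684043645154}}{8625785997}\right) = - 3590149 \left(-11 + \frac{i \sqrt{19684043645154}}{8625785997}\right) = 39491639 - \frac{3590149 i \sqrt{19684043645154}}{8625785997}$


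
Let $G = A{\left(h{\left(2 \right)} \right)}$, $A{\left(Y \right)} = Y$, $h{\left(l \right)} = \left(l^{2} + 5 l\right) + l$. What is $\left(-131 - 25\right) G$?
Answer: $-2496$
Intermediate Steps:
$h{\left(l \right)} = l^{2} + 6 l$
$G = 16$ ($G = 2 \left(6 + 2\right) = 2 \cdot 8 = 16$)
$\left(-131 - 25\right) G = \left(-131 - 25\right) 16 = \left(-156\right) 16 = -2496$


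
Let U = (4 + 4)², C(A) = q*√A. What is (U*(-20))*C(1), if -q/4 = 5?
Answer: 25600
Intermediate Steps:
q = -20 (q = -4*5 = -20)
C(A) = -20*√A
U = 64 (U = 8² = 64)
(U*(-20))*C(1) = (64*(-20))*(-20*√1) = -(-25600) = -1280*(-20) = 25600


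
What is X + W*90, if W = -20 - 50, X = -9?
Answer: -6309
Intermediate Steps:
W = -70
X + W*90 = -9 - 70*90 = -9 - 6300 = -6309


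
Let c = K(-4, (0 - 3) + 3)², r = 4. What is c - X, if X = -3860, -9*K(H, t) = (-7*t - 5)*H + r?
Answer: 34804/9 ≈ 3867.1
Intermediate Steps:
K(H, t) = -4/9 - H*(-5 - 7*t)/9 (K(H, t) = -((-7*t - 5)*H + 4)/9 = -((-5 - 7*t)*H + 4)/9 = -(H*(-5 - 7*t) + 4)/9 = -(4 + H*(-5 - 7*t))/9 = -4/9 - H*(-5 - 7*t)/9)
c = 64/9 (c = (-4/9 + (5/9)*(-4) + (7/9)*(-4)*((0 - 3) + 3))² = (-4/9 - 20/9 + (7/9)*(-4)*(-3 + 3))² = (-4/9 - 20/9 + (7/9)*(-4)*0)² = (-4/9 - 20/9 + 0)² = (-8/3)² = 64/9 ≈ 7.1111)
c - X = 64/9 - 1*(-3860) = 64/9 + 3860 = 34804/9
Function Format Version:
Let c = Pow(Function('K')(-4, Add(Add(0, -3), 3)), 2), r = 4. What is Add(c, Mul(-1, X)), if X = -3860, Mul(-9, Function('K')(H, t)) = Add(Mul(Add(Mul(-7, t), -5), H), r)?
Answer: Rational(34804, 9) ≈ 3867.1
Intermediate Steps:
Function('K')(H, t) = Add(Rational(-4, 9), Mul(Rational(-1, 9), H, Add(-5, Mul(-7, t)))) (Function('K')(H, t) = Mul(Rational(-1, 9), Add(Mul(Add(Mul(-7, t), -5), H), 4)) = Mul(Rational(-1, 9), Add(Mul(Add(-5, Mul(-7, t)), H), 4)) = Mul(Rational(-1, 9), Add(Mul(H, Add(-5, Mul(-7, t))), 4)) = Mul(Rational(-1, 9), Add(4, Mul(H, Add(-5, Mul(-7, t))))) = Add(Rational(-4, 9), Mul(Rational(-1, 9), H, Add(-5, Mul(-7, t)))))
c = Rational(64, 9) (c = Pow(Add(Rational(-4, 9), Mul(Rational(5, 9), -4), Mul(Rational(7, 9), -4, Add(Add(0, -3), 3))), 2) = Pow(Add(Rational(-4, 9), Rational(-20, 9), Mul(Rational(7, 9), -4, Add(-3, 3))), 2) = Pow(Add(Rational(-4, 9), Rational(-20, 9), Mul(Rational(7, 9), -4, 0)), 2) = Pow(Add(Rational(-4, 9), Rational(-20, 9), 0), 2) = Pow(Rational(-8, 3), 2) = Rational(64, 9) ≈ 7.1111)
Add(c, Mul(-1, X)) = Add(Rational(64, 9), Mul(-1, -3860)) = Add(Rational(64, 9), 3860) = Rational(34804, 9)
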